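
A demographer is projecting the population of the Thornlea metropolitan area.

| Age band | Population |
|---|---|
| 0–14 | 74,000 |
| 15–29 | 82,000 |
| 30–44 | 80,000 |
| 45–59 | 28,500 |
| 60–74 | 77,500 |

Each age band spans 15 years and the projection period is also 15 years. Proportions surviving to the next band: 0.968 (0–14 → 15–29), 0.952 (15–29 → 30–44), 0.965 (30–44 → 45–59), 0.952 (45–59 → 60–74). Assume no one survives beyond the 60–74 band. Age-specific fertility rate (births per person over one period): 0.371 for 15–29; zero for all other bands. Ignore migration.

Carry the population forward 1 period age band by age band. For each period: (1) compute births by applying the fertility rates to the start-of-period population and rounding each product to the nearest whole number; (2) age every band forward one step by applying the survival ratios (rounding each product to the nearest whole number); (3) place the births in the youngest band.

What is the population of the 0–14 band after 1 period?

30422

(Groups numbered youngest = 1 to oldest = 5.)
— Period 1 —
Births: 82000 * 0.371 = 30422
Group 2: 74000 * 0.968 = 71632
Group 3: 82000 * 0.952 = 78064
Group 4: 80000 * 0.965 = 77200
Group 5: 28500 * 0.952 = 27132
End of period: [30422, 71632, 78064, 77200, 27132]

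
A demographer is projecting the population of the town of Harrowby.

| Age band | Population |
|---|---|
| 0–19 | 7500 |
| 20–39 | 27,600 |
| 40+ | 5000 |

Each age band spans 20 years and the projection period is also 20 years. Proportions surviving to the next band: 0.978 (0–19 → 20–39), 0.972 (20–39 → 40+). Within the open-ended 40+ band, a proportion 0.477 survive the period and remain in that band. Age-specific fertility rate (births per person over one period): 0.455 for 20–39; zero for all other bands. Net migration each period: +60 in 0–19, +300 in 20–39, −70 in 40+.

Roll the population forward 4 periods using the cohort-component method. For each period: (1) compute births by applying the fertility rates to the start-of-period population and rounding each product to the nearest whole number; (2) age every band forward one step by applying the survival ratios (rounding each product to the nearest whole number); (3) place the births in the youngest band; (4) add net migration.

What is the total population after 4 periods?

21995

Numbering the groups 1..3 from youngest to oldest:
[period 1]
Births: 27600 × 0.455 = 12558
Group 2: 7500 × 0.978 = 7335
Group 3: 27600 × 0.972 + 5000 × 0.477 = 26827 + 2385 = 29212
Net migration: Group 1 + 60 → 12618; Group 2 + 300 → 7635; Group 3 − 70 → 29142
Giving 12618 / 7635 / 29142.
[period 2]
Births: 7635 × 0.455 = 3474
Group 2: 12618 × 0.978 = 12340
Group 3: 7635 × 0.972 + 29142 × 0.477 = 7421 + 13901 = 21322
Net migration: Group 1 + 60 → 3534; Group 2 + 300 → 12640; Group 3 − 70 → 21252
Giving 3534 / 12640 / 21252.
[period 3]
Births: 12640 × 0.455 = 5751
Group 2: 3534 × 0.978 = 3456
Group 3: 12640 × 0.972 + 21252 × 0.477 = 12286 + 10137 = 22423
Net migration: Group 1 + 60 → 5811; Group 2 + 300 → 3756; Group 3 − 70 → 22353
Giving 5811 / 3756 / 22353.
[period 4]
Births: 3756 × 0.455 = 1709
Group 2: 5811 × 0.978 = 5683
Group 3: 3756 × 0.972 + 22353 × 0.477 = 3651 + 10662 = 14313
Net migration: Group 1 + 60 → 1769; Group 2 + 300 → 5983; Group 3 − 70 → 14243
Giving 1769 / 5983 / 14243.
Total after period 4: 1769 + 5983 + 14243 = 21995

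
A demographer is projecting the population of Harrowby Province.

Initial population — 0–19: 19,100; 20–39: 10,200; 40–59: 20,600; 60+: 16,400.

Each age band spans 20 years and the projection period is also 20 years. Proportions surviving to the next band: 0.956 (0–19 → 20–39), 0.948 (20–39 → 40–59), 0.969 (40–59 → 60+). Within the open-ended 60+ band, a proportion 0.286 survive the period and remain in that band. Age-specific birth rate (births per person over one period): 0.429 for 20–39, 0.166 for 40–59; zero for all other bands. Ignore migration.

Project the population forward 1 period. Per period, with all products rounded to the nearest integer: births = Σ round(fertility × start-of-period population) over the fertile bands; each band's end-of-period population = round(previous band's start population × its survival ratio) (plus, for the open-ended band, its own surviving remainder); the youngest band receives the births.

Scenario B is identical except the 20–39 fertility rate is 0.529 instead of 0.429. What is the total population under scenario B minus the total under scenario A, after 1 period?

1020

Let band 1 be 0–19 through band 4 = 60+.
Period 1.
Births: 10200 × 0.429 = 4376, 20600 × 0.166 = 3420 → total 7796
Band 2: 19100 × 0.956 = 18260
Band 3: 10200 × 0.948 = 9670
Band 4: 20600 × 0.969 + 16400 × 0.286 = 19961 + 4690 = 24651
Population now: 0–19=7796, 20–39=18260, 40–59=9670, 60+=24651
Scenario A total after 1 period: 60377
Scenario B projection —
Period 1.
Births: 10200 × 0.529 = 5396, 20600 × 0.166 = 3420 → total 8816
Band 2: 19100 × 0.956 = 18260
Band 3: 10200 × 0.948 = 9670
Band 4: 20600 × 0.969 + 16400 × 0.286 = 19961 + 4690 = 24651
Population now: 0–19=8816, 20–39=18260, 40–59=9670, 60+=24651
Scenario B total after 1 period: 61397
Difference B − A = 61397 − 60377 = 1020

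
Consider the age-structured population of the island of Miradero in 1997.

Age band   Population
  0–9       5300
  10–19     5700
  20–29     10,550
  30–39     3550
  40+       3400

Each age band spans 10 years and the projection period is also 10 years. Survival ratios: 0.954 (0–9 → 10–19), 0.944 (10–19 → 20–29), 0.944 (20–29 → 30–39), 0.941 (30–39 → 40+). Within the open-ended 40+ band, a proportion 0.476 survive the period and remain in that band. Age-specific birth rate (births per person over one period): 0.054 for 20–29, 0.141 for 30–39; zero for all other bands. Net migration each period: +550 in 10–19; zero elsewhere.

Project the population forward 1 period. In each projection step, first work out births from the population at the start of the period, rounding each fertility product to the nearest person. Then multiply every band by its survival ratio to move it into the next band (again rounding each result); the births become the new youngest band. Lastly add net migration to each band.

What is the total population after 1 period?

Numbering the bands 1..5 from youngest to oldest:
— Period 1 —
Births: 10550 × 0.054 = 570, 3550 × 0.141 = 501 — total 1071
Band 2: 5300 × 0.954 = 5056
Band 3: 5700 × 0.944 = 5381
Band 4: 10550 × 0.944 = 9959
Band 5: 3550 × 0.941 + 3400 × 0.476 = 3341 + 1618 = 4959
Net migration: Band 2 + 550 → 5606
→ [1071, 5606, 5381, 9959, 4959]
Total after period 1: 1071 + 5606 + 5381 + 9959 + 4959 = 26976

26976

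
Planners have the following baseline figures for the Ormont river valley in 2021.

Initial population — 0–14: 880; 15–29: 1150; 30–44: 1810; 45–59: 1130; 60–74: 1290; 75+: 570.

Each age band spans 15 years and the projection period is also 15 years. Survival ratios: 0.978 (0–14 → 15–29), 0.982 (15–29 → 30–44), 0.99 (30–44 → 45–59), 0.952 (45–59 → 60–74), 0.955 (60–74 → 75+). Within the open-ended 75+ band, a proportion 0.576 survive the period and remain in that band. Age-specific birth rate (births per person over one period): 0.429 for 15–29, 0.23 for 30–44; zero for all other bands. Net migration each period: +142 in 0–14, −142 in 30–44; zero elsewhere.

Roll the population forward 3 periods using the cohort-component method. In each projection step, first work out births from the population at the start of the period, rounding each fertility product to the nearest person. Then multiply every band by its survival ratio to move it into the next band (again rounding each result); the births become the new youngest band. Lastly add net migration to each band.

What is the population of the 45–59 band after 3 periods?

697

Let band 1 be 0–14 through band 6 = 75+.
— Period 1 —
Births: 1150 × 0.429 = 493 ; 1810 × 0.23 = 416 — total 909
Band 2: 880 × 0.978 = 861
Band 3: 1150 × 0.982 = 1129
Band 4: 1810 × 0.99 = 1792
Band 5: 1130 × 0.952 = 1076
Band 6: 1290 × 0.955 + 570 × 0.576 = 1232 + 328 = 1560
Net migration: Band 1 + 142 → 1051; Band 3 − 142 → 987
Population now: 0–14=1051, 15–29=861, 30–44=987, 45–59=1792, 60–74=1076, 75+=1560
— Period 2 —
Births: 861 × 0.429 = 369 ; 987 × 0.23 = 227 — total 596
Band 2: 1051 × 0.978 = 1028
Band 3: 861 × 0.982 = 846
Band 4: 987 × 0.99 = 977
Band 5: 1792 × 0.952 = 1706
Band 6: 1076 × 0.955 + 1560 × 0.576 = 1028 + 899 = 1927
Net migration: Band 1 + 142 → 738; Band 3 − 142 → 704
Population now: 0–14=738, 15–29=1028, 30–44=704, 45–59=977, 60–74=1706, 75+=1927
— Period 3 —
Births: 1028 × 0.429 = 441 ; 704 × 0.23 = 162 — total 603
Band 2: 738 × 0.978 = 722
Band 3: 1028 × 0.982 = 1009
Band 4: 704 × 0.99 = 697
Band 5: 977 × 0.952 = 930
Band 6: 1706 × 0.955 + 1927 × 0.576 = 1629 + 1110 = 2739
Net migration: Band 1 + 142 → 745; Band 3 − 142 → 867
Population now: 0–14=745, 15–29=722, 30–44=867, 45–59=697, 60–74=930, 75+=2739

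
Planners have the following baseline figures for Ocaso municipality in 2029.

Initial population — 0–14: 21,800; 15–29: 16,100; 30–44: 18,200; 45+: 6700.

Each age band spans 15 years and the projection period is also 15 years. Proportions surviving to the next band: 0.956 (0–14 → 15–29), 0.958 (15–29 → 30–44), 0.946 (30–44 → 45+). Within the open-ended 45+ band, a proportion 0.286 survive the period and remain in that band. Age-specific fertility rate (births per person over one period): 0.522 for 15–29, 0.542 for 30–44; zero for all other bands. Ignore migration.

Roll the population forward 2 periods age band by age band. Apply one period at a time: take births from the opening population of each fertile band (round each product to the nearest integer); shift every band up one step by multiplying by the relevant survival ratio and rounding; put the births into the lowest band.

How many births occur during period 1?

18268

Call the bands 1 to 4, youngest first.
[period 1]
Births: 16100 × 0.522 = 8404, 18200 × 0.542 = 9864 → total 18268
Band 2: 21800 × 0.956 = 20841
Band 3: 16100 × 0.958 = 15424
Band 4: 18200 × 0.946 + 6700 × 0.286 = 17217 + 1916 = 19133
Giving 18268 / 20841 / 15424 / 19133.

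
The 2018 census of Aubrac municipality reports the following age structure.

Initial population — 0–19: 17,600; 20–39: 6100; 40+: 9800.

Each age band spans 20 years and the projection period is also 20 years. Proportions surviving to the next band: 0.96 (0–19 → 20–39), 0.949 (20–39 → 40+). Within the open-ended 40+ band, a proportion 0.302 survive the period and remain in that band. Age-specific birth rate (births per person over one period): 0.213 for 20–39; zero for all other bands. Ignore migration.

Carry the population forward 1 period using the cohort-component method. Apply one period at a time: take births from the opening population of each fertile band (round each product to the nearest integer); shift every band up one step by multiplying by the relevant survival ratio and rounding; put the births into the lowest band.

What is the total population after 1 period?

26944

Numbering the bands 1..3 from youngest to oldest:
Period 1.
Births: 6100 × 0.213 = 1299
Band 2: 17600 × 0.96 = 16896
Band 3: 6100 × 0.949 + 9800 × 0.302 = 5789 + 2960 = 8749
Population now: 0–19=1299, 20–39=16896, 40+=8749
Total after period 1: 1299 + 16896 + 8749 = 26944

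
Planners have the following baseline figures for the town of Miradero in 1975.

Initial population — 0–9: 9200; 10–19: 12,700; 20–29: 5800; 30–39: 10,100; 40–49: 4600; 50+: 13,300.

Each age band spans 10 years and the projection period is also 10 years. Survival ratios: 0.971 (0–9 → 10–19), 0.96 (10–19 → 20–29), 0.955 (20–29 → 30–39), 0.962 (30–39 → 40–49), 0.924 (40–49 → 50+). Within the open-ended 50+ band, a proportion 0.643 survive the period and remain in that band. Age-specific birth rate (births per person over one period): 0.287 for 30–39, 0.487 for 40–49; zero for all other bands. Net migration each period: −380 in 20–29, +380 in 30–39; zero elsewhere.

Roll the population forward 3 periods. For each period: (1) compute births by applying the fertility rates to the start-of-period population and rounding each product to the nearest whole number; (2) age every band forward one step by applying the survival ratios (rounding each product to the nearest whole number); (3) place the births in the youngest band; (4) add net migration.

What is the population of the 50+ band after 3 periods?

16327

Period 1.
Births: 10100 × 0.287 = 2899  |  4600 × 0.487 = 2240 — total 5139
10–19: 9200 × 0.971 = 8933
20–29: 12700 × 0.96 = 12192
30–39: 5800 × 0.955 = 5539
40–49: 10100 × 0.962 = 9716
50+: 4600 × 0.924 + 13300 × 0.643 = 4250 + 8552 = 12802
Net migration: 20–29 − 380 → 11812; 30–39 + 380 → 5919
Giving 5139 / 8933 / 11812 / 5919 / 9716 / 12802.
Period 2.
Births: 5919 × 0.287 = 1699  |  9716 × 0.487 = 4732 — total 6431
10–19: 5139 × 0.971 = 4990
20–29: 8933 × 0.96 = 8576
30–39: 11812 × 0.955 = 11280
40–49: 5919 × 0.962 = 5694
50+: 9716 × 0.924 + 12802 × 0.643 = 8978 + 8232 = 17210
Net migration: 20–29 − 380 → 8196; 30–39 + 380 → 11660
Giving 6431 / 4990 / 8196 / 11660 / 5694 / 17210.
Period 3.
Births: 11660 × 0.287 = 3346  |  5694 × 0.487 = 2773 — total 6119
10–19: 6431 × 0.971 = 6245
20–29: 4990 × 0.96 = 4790
30–39: 8196 × 0.955 = 7827
40–49: 11660 × 0.962 = 11217
50+: 5694 × 0.924 + 17210 × 0.643 = 5261 + 11066 = 16327
Net migration: 20–29 − 380 → 4410; 30–39 + 380 → 8207
Giving 6119 / 6245 / 4410 / 8207 / 11217 / 16327.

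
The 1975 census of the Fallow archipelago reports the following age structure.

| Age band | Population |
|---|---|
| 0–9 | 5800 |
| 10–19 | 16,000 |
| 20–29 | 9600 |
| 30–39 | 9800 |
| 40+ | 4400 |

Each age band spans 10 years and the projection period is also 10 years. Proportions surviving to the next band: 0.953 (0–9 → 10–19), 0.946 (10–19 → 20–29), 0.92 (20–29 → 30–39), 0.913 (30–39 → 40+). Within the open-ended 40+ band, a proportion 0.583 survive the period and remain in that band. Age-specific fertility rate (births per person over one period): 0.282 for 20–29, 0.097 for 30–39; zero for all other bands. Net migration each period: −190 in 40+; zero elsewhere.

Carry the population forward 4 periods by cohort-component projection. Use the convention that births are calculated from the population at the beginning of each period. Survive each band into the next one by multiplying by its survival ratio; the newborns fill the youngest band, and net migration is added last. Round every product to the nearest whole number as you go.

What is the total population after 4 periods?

Period 1.
Births: 9600 × 0.282 = 2707  |  9800 × 0.097 = 951 — total 3658
10–19: 5800 × 0.953 = 5527
20–29: 16000 × 0.946 = 15136
30–39: 9600 × 0.92 = 8832
40+: 9800 × 0.913 + 4400 × 0.583 = 8947 + 2565 = 11512
Net migration: 40+ − 190 → 11322
Giving 3658 / 5527 / 15136 / 8832 / 11322.
Period 2.
Births: 15136 × 0.282 = 4268  |  8832 × 0.097 = 857 — total 5125
10–19: 3658 × 0.953 = 3486
20–29: 5527 × 0.946 = 5229
30–39: 15136 × 0.92 = 13925
40+: 8832 × 0.913 + 11322 × 0.583 = 8064 + 6601 = 14665
Net migration: 40+ − 190 → 14475
Giving 5125 / 3486 / 5229 / 13925 / 14475.
Period 3.
Births: 5229 × 0.282 = 1475  |  13925 × 0.097 = 1351 — total 2826
10–19: 5125 × 0.953 = 4884
20–29: 3486 × 0.946 = 3298
30–39: 5229 × 0.92 = 4811
40+: 13925 × 0.913 + 14475 × 0.583 = 12714 + 8439 = 21153
Net migration: 40+ − 190 → 20963
Giving 2826 / 4884 / 3298 / 4811 / 20963.
Period 4.
Births: 3298 × 0.282 = 930  |  4811 × 0.097 = 467 — total 1397
10–19: 2826 × 0.953 = 2693
20–29: 4884 × 0.946 = 4620
30–39: 3298 × 0.92 = 3034
40+: 4811 × 0.913 + 20963 × 0.583 = 4392 + 12221 = 16613
Net migration: 40+ − 190 → 16423
Giving 1397 / 2693 / 4620 / 3034 / 16423.
Total after period 4: 1397 + 2693 + 4620 + 3034 + 16423 = 28167

28167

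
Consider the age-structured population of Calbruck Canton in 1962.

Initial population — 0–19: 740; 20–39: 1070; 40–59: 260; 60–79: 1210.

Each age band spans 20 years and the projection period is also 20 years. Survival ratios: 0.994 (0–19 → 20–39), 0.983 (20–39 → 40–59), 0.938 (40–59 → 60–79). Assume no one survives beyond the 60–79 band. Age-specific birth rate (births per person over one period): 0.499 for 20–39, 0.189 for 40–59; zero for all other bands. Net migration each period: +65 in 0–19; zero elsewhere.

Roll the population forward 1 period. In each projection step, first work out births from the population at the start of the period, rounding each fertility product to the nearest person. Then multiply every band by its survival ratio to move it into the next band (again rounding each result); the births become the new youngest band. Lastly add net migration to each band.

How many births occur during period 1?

Period 1:
Births: 1070 * 0.499 = 534  |  260 * 0.189 = 49 → 583
20–39: 740 * 0.994 = 736
40–59: 1070 * 0.983 = 1052
60–79: 260 * 0.938 = 244
Net migration: 0–19 + 65 → 648
End of period: [648, 736, 1052, 244]

583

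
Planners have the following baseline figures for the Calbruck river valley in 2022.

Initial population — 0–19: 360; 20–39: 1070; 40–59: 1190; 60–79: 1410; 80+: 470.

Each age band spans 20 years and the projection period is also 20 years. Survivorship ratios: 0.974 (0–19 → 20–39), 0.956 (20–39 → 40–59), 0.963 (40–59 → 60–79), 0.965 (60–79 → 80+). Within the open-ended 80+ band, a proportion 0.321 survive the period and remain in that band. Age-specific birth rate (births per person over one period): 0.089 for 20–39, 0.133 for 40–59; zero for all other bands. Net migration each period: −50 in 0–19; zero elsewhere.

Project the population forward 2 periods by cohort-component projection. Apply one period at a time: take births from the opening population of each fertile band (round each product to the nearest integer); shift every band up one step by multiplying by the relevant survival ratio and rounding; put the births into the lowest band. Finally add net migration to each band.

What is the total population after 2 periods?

3227

Numbering the bands 1..5 from youngest to oldest:
After projecting period 1:
Births: 1070 * 0.089 = 95 ; 1190 * 0.133 = 158 ⇒ total 253
Band 2: 360 * 0.974 = 351
Band 3: 1070 * 0.956 = 1023
Band 4: 1190 * 0.963 = 1146
Band 5: 1410 * 0.965 + 470 * 0.321 = 1361 + 151 = 1512
Net migration: Band 1 − 50 → 203
Giving 203 / 351 / 1023 / 1146 / 1512.
After projecting period 2:
Births: 351 * 0.089 = 31 ; 1023 * 0.133 = 136 ⇒ total 167
Band 2: 203 * 0.974 = 198
Band 3: 351 * 0.956 = 336
Band 4: 1023 * 0.963 = 985
Band 5: 1146 * 0.965 + 1512 * 0.321 = 1106 + 485 = 1591
Net migration: Band 1 − 50 → 117
Giving 117 / 198 / 336 / 985 / 1591.
Total after period 2: 117 + 198 + 336 + 985 + 1591 = 3227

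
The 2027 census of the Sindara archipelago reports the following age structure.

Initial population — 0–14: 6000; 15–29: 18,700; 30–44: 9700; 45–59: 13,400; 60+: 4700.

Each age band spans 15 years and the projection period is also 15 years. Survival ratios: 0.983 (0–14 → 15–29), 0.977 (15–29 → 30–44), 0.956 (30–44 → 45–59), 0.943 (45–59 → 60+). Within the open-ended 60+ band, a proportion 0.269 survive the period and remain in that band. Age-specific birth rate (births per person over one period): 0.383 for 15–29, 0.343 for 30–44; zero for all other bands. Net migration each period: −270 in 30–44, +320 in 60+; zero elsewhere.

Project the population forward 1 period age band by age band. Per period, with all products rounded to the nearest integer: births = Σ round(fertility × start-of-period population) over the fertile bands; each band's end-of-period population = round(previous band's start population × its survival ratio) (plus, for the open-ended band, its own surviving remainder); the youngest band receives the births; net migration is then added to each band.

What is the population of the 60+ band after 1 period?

(Groups numbered youngest = 1 to oldest = 5.)
— Period 1 —
Births: 18700 × 0.383 = 7162  |  9700 × 0.343 = 3327 → total 10489
Group 2: 6000 × 0.983 = 5898
Group 3: 18700 × 0.977 = 18270
Group 4: 9700 × 0.956 = 9273
Group 5: 13400 × 0.943 + 4700 × 0.269 = 12636 + 1264 = 13900
Net migration: Group 3 − 270 → 18000; Group 5 + 320 → 14220
End of period: [10489, 5898, 18000, 9273, 14220]

14220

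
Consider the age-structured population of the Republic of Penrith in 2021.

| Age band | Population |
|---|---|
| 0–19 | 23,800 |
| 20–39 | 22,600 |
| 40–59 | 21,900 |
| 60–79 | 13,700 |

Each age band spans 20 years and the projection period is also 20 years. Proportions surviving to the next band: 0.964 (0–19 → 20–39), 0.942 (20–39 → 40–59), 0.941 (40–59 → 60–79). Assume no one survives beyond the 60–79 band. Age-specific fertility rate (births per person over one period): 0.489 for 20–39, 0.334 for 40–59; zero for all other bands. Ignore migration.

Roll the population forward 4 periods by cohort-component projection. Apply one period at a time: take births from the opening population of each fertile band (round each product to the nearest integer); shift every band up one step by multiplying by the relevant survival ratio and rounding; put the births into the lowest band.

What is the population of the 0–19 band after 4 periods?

Let group 1 be 0–19 through group 4 = 60–79.
— Period 1 —
Births: 22600 × 0.489 = 11051 ; 21900 × 0.334 = 7315 → 18366
Group 2: 23800 × 0.964 = 22943
Group 3: 22600 × 0.942 = 21289
Group 4: 21900 × 0.941 = 20608
→ [18366, 22943, 21289, 20608]
— Period 2 —
Births: 22943 × 0.489 = 11219 ; 21289 × 0.334 = 7111 → 18330
Group 2: 18366 × 0.964 = 17705
Group 3: 22943 × 0.942 = 21612
Group 4: 21289 × 0.941 = 20033
→ [18330, 17705, 21612, 20033]
— Period 3 —
Births: 17705 × 0.489 = 8658 ; 21612 × 0.334 = 7218 → 15876
Group 2: 18330 × 0.964 = 17670
Group 3: 17705 × 0.942 = 16678
Group 4: 21612 × 0.941 = 20337
→ [15876, 17670, 16678, 20337]
— Period 4 —
Births: 17670 × 0.489 = 8641 ; 16678 × 0.334 = 5570 → 14211
Group 2: 15876 × 0.964 = 15304
Group 3: 17670 × 0.942 = 16645
Group 4: 16678 × 0.941 = 15694
→ [14211, 15304, 16645, 15694]

14211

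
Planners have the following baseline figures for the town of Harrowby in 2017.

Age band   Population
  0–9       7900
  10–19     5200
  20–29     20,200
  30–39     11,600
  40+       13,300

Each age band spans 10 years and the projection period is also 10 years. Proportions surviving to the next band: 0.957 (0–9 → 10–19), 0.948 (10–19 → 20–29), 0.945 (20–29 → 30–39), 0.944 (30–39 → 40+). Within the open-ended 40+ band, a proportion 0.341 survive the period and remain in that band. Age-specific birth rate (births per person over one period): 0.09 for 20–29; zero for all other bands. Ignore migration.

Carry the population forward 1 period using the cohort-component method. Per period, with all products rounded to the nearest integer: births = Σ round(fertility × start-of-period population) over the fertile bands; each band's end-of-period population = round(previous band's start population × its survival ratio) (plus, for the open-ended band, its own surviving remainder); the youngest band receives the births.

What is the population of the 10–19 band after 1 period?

Period 1.
Births: 20200 × 0.09 = 1818
10–19: 7900 × 0.957 = 7560
20–29: 5200 × 0.948 = 4930
30–39: 20200 × 0.945 = 19089
40+: 11600 × 0.944 + 13300 × 0.341 = 10950 + 4535 = 15485
End of period: [1818, 7560, 4930, 19089, 15485]

7560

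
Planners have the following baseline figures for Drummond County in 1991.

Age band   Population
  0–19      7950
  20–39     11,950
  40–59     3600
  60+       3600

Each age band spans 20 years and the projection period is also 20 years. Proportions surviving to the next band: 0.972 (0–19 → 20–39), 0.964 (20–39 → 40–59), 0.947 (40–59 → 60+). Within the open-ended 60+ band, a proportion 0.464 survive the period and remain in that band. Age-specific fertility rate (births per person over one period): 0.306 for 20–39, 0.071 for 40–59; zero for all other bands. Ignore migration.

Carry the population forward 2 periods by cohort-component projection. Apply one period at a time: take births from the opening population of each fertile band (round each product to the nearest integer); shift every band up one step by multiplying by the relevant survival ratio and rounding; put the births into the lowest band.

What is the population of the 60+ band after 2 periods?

After projecting period 1:
Births: 11950 × 0.306 = 3657, 3600 × 0.071 = 256 → total 3913
20–39: 7950 × 0.972 = 7727
40–59: 11950 × 0.964 = 11520
60+: 3600 × 0.947 + 3600 × 0.464 = 3409 + 1670 = 5079
Population now: 0–19=3913, 20–39=7727, 40–59=11520, 60+=5079
After projecting period 2:
Births: 7727 × 0.306 = 2364, 11520 × 0.071 = 818 → total 3182
20–39: 3913 × 0.972 = 3803
40–59: 7727 × 0.964 = 7449
60+: 11520 × 0.947 + 5079 × 0.464 = 10909 + 2357 = 13266
Population now: 0–19=3182, 20–39=3803, 40–59=7449, 60+=13266

13266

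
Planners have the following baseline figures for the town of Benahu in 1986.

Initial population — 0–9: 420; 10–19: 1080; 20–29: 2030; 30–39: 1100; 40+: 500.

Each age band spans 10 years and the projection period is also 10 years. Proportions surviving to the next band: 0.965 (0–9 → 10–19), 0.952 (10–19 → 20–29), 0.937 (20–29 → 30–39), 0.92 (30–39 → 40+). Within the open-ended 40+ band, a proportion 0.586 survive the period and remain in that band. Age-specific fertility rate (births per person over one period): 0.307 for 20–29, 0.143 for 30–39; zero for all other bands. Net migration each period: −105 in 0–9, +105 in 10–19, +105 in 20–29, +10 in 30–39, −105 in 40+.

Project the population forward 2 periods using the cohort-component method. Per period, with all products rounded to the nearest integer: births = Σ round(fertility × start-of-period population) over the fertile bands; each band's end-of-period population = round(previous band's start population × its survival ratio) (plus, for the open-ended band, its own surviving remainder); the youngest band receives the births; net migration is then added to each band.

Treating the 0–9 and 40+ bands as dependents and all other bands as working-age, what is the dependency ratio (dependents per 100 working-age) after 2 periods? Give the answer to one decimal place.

118.8

[period 1]
Births: 2030 × 0.307 = 623  |  1100 × 0.143 = 157 — total 780
10–19: 420 × 0.965 = 405
20–29: 1080 × 0.952 = 1028
30–39: 2030 × 0.937 = 1902
40+: 1100 × 0.92 + 500 × 0.586 = 1012 + 293 = 1305
Net migration: 0–9 − 105 → 675; 10–19 + 105 → 510; 20–29 + 105 → 1133; 30–39 + 10 → 1912; 40+ − 105 → 1200
Population now: 0–9=675, 10–19=510, 20–29=1133, 30–39=1912, 40+=1200
[period 2]
Births: 1133 × 0.307 = 348  |  1912 × 0.143 = 273 — total 621
10–19: 675 × 0.965 = 651
20–29: 510 × 0.952 = 486
30–39: 1133 × 0.937 = 1062
40+: 1912 × 0.92 + 1200 × 0.586 = 1759 + 703 = 2462
Net migration: 0–9 − 105 → 516; 10–19 + 105 → 756; 20–29 + 105 → 591; 30–39 + 10 → 1072; 40+ − 105 → 2357
Population now: 0–9=516, 10–19=756, 20–29=591, 30–39=1072, 40+=2357
Dependents (band 0–9 + band 40+) = 516 + 2357 = 2873; working-age = 2419; ratio = 2873/2419 × 100 = 118.8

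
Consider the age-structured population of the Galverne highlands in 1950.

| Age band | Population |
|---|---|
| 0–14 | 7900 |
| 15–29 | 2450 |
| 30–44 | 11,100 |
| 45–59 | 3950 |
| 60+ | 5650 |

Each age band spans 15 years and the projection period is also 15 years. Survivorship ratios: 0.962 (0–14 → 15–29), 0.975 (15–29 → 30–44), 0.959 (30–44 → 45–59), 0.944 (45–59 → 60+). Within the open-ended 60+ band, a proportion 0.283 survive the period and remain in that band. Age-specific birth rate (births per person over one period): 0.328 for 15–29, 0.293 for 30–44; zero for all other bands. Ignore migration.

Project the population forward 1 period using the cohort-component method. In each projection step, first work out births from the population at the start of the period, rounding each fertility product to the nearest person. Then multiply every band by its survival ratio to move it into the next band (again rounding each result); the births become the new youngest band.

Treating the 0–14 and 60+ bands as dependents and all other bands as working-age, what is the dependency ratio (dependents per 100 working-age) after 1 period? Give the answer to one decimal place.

(Groups numbered youngest = 1 to oldest = 5.)
— Period 1 —
Births: 2450 × 0.328 = 804, 11100 × 0.293 = 3252 — total 4056
Group 2: 7900 × 0.962 = 7600
Group 3: 2450 × 0.975 = 2389
Group 4: 11100 × 0.959 = 10645
Group 5: 3950 × 0.944 + 5650 × 0.283 = 3729 + 1599 = 5328
Population now: 0–14=4056, 15–29=7600, 30–44=2389, 45–59=10645, 60+=5328
Dependents (band 0–14 + band 60+) = 4056 + 5328 = 9384; working-age = 20634; ratio = 9384/20634 × 100 = 45.5

45.5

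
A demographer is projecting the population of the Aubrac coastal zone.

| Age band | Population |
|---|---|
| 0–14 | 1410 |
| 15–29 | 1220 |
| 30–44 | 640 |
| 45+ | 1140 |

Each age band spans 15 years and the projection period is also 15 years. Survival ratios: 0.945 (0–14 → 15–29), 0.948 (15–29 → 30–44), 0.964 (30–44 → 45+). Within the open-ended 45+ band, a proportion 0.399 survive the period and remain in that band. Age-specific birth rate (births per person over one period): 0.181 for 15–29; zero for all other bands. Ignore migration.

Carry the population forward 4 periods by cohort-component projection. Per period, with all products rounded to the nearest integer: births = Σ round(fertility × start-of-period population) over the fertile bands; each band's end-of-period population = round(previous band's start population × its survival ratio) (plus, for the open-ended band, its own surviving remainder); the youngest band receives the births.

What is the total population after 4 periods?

Call the groups 1 to 4, youngest first.
Period 1:
Births: 1220 * 0.181 = 221
Group 2: 1410 * 0.945 = 1332
Group 3: 1220 * 0.948 = 1157
Group 4: 640 * 0.964 + 1140 * 0.399 = 617 + 455 = 1072
Population now: 0–14=221, 15–29=1332, 30–44=1157, 45+=1072
Period 2:
Births: 1332 * 0.181 = 241
Group 2: 221 * 0.945 = 209
Group 3: 1332 * 0.948 = 1263
Group 4: 1157 * 0.964 + 1072 * 0.399 = 1115 + 428 = 1543
Population now: 0–14=241, 15–29=209, 30–44=1263, 45+=1543
Period 3:
Births: 209 * 0.181 = 38
Group 2: 241 * 0.945 = 228
Group 3: 209 * 0.948 = 198
Group 4: 1263 * 0.964 + 1543 * 0.399 = 1218 + 616 = 1834
Population now: 0–14=38, 15–29=228, 30–44=198, 45+=1834
Period 4:
Births: 228 * 0.181 = 41
Group 2: 38 * 0.945 = 36
Group 3: 228 * 0.948 = 216
Group 4: 198 * 0.964 + 1834 * 0.399 = 191 + 732 = 923
Population now: 0–14=41, 15–29=36, 30–44=216, 45+=923
Total after period 4: 41 + 36 + 216 + 923 = 1216

1216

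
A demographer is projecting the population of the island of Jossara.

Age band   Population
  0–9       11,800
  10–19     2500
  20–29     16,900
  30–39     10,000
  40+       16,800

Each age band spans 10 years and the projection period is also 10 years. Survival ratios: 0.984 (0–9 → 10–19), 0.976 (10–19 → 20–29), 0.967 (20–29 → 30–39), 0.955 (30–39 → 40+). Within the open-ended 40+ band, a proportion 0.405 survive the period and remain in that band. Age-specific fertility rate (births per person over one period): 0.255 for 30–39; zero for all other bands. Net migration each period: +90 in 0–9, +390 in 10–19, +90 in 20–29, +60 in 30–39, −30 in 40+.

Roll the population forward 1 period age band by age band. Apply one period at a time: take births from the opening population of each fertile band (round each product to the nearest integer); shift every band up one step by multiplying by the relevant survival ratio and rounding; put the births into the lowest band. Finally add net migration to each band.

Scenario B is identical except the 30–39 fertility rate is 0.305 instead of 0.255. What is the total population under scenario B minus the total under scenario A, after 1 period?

Period 1:
Births: 10000 * 0.255 = 2550
10–19: 11800 * 0.984 = 11611
20–29: 2500 * 0.976 = 2440
30–39: 16900 * 0.967 = 16342
40+: 10000 * 0.955 + 16800 * 0.405 = 9550 + 6804 = 16354
Net migration: 0–9 + 90 → 2640; 10–19 + 390 → 12001; 20–29 + 90 → 2530; 30–39 + 60 → 16402; 40+ − 30 → 16324
→ [2640, 12001, 2530, 16402, 16324]
Scenario A total after 1 period: 49897
Scenario B projection —
Period 1:
Births: 10000 * 0.305 = 3050
10–19: 11800 * 0.984 = 11611
20–29: 2500 * 0.976 = 2440
30–39: 16900 * 0.967 = 16342
40+: 10000 * 0.955 + 16800 * 0.405 = 9550 + 6804 = 16354
Net migration: 0–9 + 90 → 3140; 10–19 + 390 → 12001; 20–29 + 90 → 2530; 30–39 + 60 → 16402; 40+ − 30 → 16324
→ [3140, 12001, 2530, 16402, 16324]
Scenario B total after 1 period: 50397
Difference B − A = 50397 − 49897 = 500

500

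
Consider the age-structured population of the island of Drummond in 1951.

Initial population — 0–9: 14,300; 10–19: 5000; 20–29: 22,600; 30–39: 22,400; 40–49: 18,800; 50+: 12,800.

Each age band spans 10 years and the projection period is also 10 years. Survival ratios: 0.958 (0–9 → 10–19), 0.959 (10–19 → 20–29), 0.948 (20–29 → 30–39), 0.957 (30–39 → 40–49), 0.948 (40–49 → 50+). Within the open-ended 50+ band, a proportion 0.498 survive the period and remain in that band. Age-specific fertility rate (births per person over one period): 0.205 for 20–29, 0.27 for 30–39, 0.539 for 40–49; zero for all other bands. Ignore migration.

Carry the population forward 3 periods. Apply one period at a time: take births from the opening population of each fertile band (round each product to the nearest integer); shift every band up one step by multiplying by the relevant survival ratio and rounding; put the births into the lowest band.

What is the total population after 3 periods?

104011

Let group 1 be 0–9 through group 6 = 50+.
Period 1.
Births: 22600 × 0.205 = 4633, 22400 × 0.27 = 6048, 18800 × 0.539 = 10133 — total 20814
Group 2: 14300 × 0.958 = 13699
Group 3: 5000 × 0.959 = 4795
Group 4: 22600 × 0.948 = 21425
Group 5: 22400 × 0.957 = 21437
Group 6: 18800 × 0.948 + 12800 × 0.498 = 17822 + 6374 = 24196
Giving 20814 / 13699 / 4795 / 21425 / 21437 / 24196.
Period 2.
Births: 4795 × 0.205 = 983, 21425 × 0.27 = 5785, 21437 × 0.539 = 11555 — total 18323
Group 2: 20814 × 0.958 = 19940
Group 3: 13699 × 0.959 = 13137
Group 4: 4795 × 0.948 = 4546
Group 5: 21425 × 0.957 = 20504
Group 6: 21437 × 0.948 + 24196 × 0.498 = 20322 + 12050 = 32372
Giving 18323 / 19940 / 13137 / 4546 / 20504 / 32372.
Period 3.
Births: 13137 × 0.205 = 2693, 4546 × 0.27 = 1227, 20504 × 0.539 = 11052 — total 14972
Group 2: 18323 × 0.958 = 17553
Group 3: 19940 × 0.959 = 19122
Group 4: 13137 × 0.948 = 12454
Group 5: 4546 × 0.957 = 4351
Group 6: 20504 × 0.948 + 32372 × 0.498 = 19438 + 16121 = 35559
Giving 14972 / 17553 / 19122 / 12454 / 4351 / 35559.
Total after period 3: 14972 + 17553 + 19122 + 12454 + 4351 + 35559 = 104011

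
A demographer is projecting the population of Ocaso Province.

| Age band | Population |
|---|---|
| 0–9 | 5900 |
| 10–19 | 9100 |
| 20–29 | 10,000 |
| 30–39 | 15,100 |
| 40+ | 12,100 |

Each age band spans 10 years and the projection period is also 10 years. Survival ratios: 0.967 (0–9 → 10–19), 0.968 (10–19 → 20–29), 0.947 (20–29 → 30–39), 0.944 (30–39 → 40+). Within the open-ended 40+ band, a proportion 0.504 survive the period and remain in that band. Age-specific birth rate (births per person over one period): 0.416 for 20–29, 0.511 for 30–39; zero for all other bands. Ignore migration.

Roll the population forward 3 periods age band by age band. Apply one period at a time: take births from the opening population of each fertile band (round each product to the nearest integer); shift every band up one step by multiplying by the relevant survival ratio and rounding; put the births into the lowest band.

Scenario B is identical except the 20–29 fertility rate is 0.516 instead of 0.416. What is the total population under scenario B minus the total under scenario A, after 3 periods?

2339

Numbering the bands 1..5 from youngest to oldest:
Period 1.
Births: 10000 × 0.416 = 4160  |  15100 × 0.511 = 7716 ⇒ total 11876
Band 2: 5900 × 0.967 = 5705
Band 3: 9100 × 0.968 = 8809
Band 4: 10000 × 0.947 = 9470
Band 5: 15100 × 0.944 + 12100 × 0.504 = 14254 + 6098 = 20352
End of period: [11876, 5705, 8809, 9470, 20352]
Period 2.
Births: 8809 × 0.416 = 3665  |  9470 × 0.511 = 4839 ⇒ total 8504
Band 2: 11876 × 0.967 = 11484
Band 3: 5705 × 0.968 = 5522
Band 4: 8809 × 0.947 = 8342
Band 5: 9470 × 0.944 + 20352 × 0.504 = 8940 + 10257 = 19197
End of period: [8504, 11484, 5522, 8342, 19197]
Period 3.
Births: 5522 × 0.416 = 2297  |  8342 × 0.511 = 4263 ⇒ total 6560
Band 2: 8504 × 0.967 = 8223
Band 3: 11484 × 0.968 = 11117
Band 4: 5522 × 0.947 = 5229
Band 5: 8342 × 0.944 + 19197 × 0.504 = 7875 + 9675 = 17550
End of period: [6560, 8223, 11117, 5229, 17550]
Scenario A total after 3 periods: 48679
Scenario B projection —
Period 1.
Births: 10000 × 0.516 = 5160  |  15100 × 0.511 = 7716 ⇒ total 12876
Band 2: 5900 × 0.967 = 5705
Band 3: 9100 × 0.968 = 8809
Band 4: 10000 × 0.947 = 9470
Band 5: 15100 × 0.944 + 12100 × 0.504 = 14254 + 6098 = 20352
End of period: [12876, 5705, 8809, 9470, 20352]
Period 2.
Births: 8809 × 0.516 = 4545  |  9470 × 0.511 = 4839 ⇒ total 9384
Band 2: 12876 × 0.967 = 12451
Band 3: 5705 × 0.968 = 5522
Band 4: 8809 × 0.947 = 8342
Band 5: 9470 × 0.944 + 20352 × 0.504 = 8940 + 10257 = 19197
End of period: [9384, 12451, 5522, 8342, 19197]
Period 3.
Births: 5522 × 0.516 = 2849  |  8342 × 0.511 = 4263 ⇒ total 7112
Band 2: 9384 × 0.967 = 9074
Band 3: 12451 × 0.968 = 12053
Band 4: 5522 × 0.947 = 5229
Band 5: 8342 × 0.944 + 19197 × 0.504 = 7875 + 9675 = 17550
End of period: [7112, 9074, 12053, 5229, 17550]
Scenario B total after 3 periods: 51018
Difference B − A = 51018 − 48679 = 2339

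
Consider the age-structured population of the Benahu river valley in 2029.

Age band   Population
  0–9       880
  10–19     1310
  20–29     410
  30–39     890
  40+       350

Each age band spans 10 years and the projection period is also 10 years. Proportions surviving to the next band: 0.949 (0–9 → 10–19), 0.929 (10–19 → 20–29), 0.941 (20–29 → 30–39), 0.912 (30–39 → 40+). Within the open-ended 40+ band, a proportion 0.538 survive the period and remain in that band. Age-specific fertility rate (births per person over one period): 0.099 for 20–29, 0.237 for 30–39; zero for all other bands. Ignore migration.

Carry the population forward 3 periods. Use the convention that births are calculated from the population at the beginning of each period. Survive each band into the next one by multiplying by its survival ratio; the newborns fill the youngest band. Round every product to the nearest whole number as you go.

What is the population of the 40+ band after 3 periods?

Period 1:
Births: 410 × 0.099 = 41  |  890 × 0.237 = 211 → 252
10–19: 880 × 0.949 = 835
20–29: 1310 × 0.929 = 1217
30–39: 410 × 0.941 = 386
40+: 890 × 0.912 + 350 × 0.538 = 812 + 188 = 1000
→ [252, 835, 1217, 386, 1000]
Period 2:
Births: 1217 × 0.099 = 120  |  386 × 0.237 = 91 → 211
10–19: 252 × 0.949 = 239
20–29: 835 × 0.929 = 776
30–39: 1217 × 0.941 = 1145
40+: 386 × 0.912 + 1000 × 0.538 = 352 + 538 = 890
→ [211, 239, 776, 1145, 890]
Period 3:
Births: 776 × 0.099 = 77  |  1145 × 0.237 = 271 → 348
10–19: 211 × 0.949 = 200
20–29: 239 × 0.929 = 222
30–39: 776 × 0.941 = 730
40+: 1145 × 0.912 + 890 × 0.538 = 1044 + 479 = 1523
→ [348, 200, 222, 730, 1523]

1523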